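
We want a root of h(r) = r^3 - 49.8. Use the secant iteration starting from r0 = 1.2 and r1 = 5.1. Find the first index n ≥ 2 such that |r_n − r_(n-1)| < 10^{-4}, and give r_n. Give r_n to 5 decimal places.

n = 8, r_n = 3.67911

h(1.2) = -48.0720000, h(5.1) = 82.8510000
r2 = 5.1000000 − 82.8510000·(3.9000000)/(130.9230000) = 2.6319929;  |Δ| = 2.4680071
h(2.6319929) = -31.5671686
r3 = 2.6319929 − (-31.5671686)·(-2.4680071)/(-114.4181686) = 3.3128987;  |Δ| = 0.6809058
h(3.3128987) = -13.4399509
r4 = 3.3128987 − (-13.4399509)·(0.6809058)/(18.1272177) = 3.8177385;  |Δ| = 0.5048398
h(3.8177385) = 5.8440234
r5 = 3.8177385 − 5.8440234·(0.5048398)/(19.2839743) = 3.6647464;  |Δ| = 0.1529921
h(3.6647464) = -0.5811146
r6 = 3.6647464 − (-0.5811146)·(-0.1529921)/(-6.4251380) = 3.6785836;  |Δ| = 0.0138372
h(3.6785836) = -0.0214908
r7 = 3.6785836 − (-0.0214908)·(0.0138372)/(0.5596238) = 3.6791150;  |Δ| = 0.0005314
h(3.6791150) = 0.0000842
r8 = 3.6791150 − 0.0000842·(0.0005314)/(0.0215750) = 3.6791129;  |Δ| = 0.0000021
|r8 − r7| = 0.0000021 < 10^{-4}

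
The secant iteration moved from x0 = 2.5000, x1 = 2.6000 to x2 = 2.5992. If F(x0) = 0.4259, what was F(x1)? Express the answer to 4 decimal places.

-0.0034

The secant line through (2.5000, 0.4259) and (2.6000, F(x1)) crosses zero at x2 = 2.5992.
So (2.5000, 0.4259), (2.6000, F(x1)), (2.5992, 0) are collinear:
F(x1) = 0.4259 · (2.6000 − 2.5992) / (2.5000 − 2.5992) = 0.4259 · (0.000800)/(-0.099200) = -0.003435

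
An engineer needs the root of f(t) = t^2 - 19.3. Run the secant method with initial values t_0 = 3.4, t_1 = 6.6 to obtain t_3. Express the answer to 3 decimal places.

f(3.4) = -7.74000, f(6.6) = 24.26000
t_2 = 6.60000 − 24.26000·(6.60000 − 3.40000) / (24.26000 − (-7.74000)) = 6.60000 − (77.63200)/(32.00000) = 4.17400
f(4.17400) = -1.87772
t_3 = 4.17400 − (-1.87772)·(4.17400 − 6.60000) / (-1.87772 − 24.26000) = 4.17400 − (4.55536)/(-26.13772) = 4.34828

4.348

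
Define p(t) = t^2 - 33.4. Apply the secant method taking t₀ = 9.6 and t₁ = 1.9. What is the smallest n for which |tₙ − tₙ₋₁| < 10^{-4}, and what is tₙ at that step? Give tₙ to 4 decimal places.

p(9.6) = 58.760000, p(1.9) = -29.790000
t₂ = 1.900000 − (-29.790000)·(-7.700000)/(-88.550000) = 4.490435;  |Δ| = 2.590435
p(4.490435) = -13.235995
t₃ = 4.490435 − (-13.235995)·(2.590435)/(16.554005) = 6.561655;  |Δ| = 2.071220
p(6.561655) = 9.655312
t₄ = 6.561655 − 9.655312·(2.071220)/(22.891307) = 5.688036;  |Δ| = 0.873619
p(5.688036) = -1.046247
t₅ = 5.688036 − (-1.046247)·(-0.873619)/(-10.701558) = 5.773446;  |Δ| = 0.085410
p(5.773446) = -0.067321
t₆ = 5.773446 − (-0.067321)·(0.085410)/(0.978926) = 5.779320;  |Δ| = 0.005874
p(5.779320) = 0.000536
t₇ = 5.779320 − 0.000536·(0.005874)/(0.067857) = 5.779273;  |Δ| = 0.000046
|t₇ − t₆| = 0.000046 < 10^{-4}

n = 7, tₙ = 5.7793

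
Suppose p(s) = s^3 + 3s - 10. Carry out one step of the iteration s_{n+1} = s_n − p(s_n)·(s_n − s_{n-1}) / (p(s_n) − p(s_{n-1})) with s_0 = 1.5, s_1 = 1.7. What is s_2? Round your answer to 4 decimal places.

1.6988

p(1.5) = -2.125000, p(1.7) = 0.013000
s_2 = 1.700000 − 0.013000·(1.700000 − 1.500000) / (0.013000 − (-2.125000)) = 1.700000 − (0.002600)/(2.138000) = 1.698784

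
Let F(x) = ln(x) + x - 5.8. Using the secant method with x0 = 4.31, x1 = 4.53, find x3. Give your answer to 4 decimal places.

F(4.31) = -0.029062, F(4.53) = 0.240722
x2 = 4.530000 − 0.240722·(4.530000 − 4.310000) / (0.240722 − (-0.029062)) = 4.530000 − (0.052959)/(0.269784) = 4.333699
F(4.333699) = 0.000121
x3 = 4.333699 − 0.000121·(4.333699 − 4.530000) / (0.000121 − 0.240722) = 4.333699 − (-0.000024)/(-0.240601) = 4.333601

4.3336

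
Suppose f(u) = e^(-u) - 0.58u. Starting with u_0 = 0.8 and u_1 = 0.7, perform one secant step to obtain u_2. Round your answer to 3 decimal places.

0.786

f(0.8) = -0.01467, f(0.7) = 0.09059
u_2 = 0.70000 − 0.09059·(0.70000 − 0.80000) / (0.09059 − (-0.01467)) = 0.70000 − (-0.00906)/(0.10526) = 0.78606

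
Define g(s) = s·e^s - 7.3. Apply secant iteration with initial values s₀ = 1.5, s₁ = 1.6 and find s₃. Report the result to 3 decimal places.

g(1.5) = -0.57747, g(1.6) = 0.62485
s₂ = 1.60000 − 0.62485·(1.60000 − 1.50000) / (0.62485 − (-0.57747)) = 1.60000 − (0.06249)/(1.20232) = 1.54803
g(1.54803) = -0.02086
s₃ = 1.54803 − (-0.02086)·(1.54803 − 1.60000) / (-0.02086 − 0.62485) = 1.54803 − (0.00108)/(-0.64572) = 1.54971

1.550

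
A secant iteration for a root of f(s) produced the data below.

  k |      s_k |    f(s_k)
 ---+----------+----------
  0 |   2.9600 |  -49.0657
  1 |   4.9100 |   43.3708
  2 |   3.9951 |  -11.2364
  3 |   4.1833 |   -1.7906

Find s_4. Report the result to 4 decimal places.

4.2190

s_4 = 4.1833 − (-1.7906)·(4.1833 − 3.9951) / (-1.7906 − (-11.2364))
   = 4.1833 − (-0.336991)/(9.445800) = 4.218976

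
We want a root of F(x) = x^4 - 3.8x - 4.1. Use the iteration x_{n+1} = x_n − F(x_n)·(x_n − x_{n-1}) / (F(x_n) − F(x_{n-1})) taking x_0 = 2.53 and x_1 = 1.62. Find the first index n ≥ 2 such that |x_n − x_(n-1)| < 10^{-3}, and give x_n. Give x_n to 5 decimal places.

F(2.53) = 27.2575208, F(1.62) = -3.3685246
x_2 = 1.6200000 − (-3.3685246)·(-0.9100000)/(-30.6260454) = 1.7200899;  |Δ| = 0.1000899
F(1.7200899) = -1.8823813
x_3 = 1.7200899 − (-1.8823813)·(0.1000899)/(1.4861433) = 1.8468659;  |Δ| = 0.1267760
F(1.8468659) = 0.5162417
x_4 = 1.8468659 − 0.5162417·(0.1267760)/(2.3986230) = 1.8195806;  |Δ| = 0.0272853
F(1.8195806) = -0.0525217
x_5 = 1.8195806 − (-0.0525217)·(-0.0272853)/(-0.5687634) = 1.8221003;  |Δ| = 0.0025196
F(1.8221003) = -0.0012532
x_6 = 1.8221003 − (-0.0012532)·(0.0025196)/(0.0512685) = 1.8221619;  |Δ| = 0.0000616
|x_6 − x_5| = 0.0000616 < 10^{-3}

n = 6, x_n = 1.82216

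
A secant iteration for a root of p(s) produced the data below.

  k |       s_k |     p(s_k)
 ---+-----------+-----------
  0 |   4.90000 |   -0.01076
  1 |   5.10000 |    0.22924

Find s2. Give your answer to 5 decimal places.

s2 = 5.10000 − 0.22924·(5.10000 − 4.90000) / (0.22924 − (-0.01076))
   = 5.10000 − (0.0458480)/(0.2400000) = 4.9089667

4.90897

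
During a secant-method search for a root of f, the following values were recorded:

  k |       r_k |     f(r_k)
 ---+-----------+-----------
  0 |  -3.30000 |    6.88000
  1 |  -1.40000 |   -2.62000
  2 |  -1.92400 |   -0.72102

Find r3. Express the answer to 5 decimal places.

r3 = -1.92400 − (-0.72102)·(-1.92400 − (-1.40000)) / (-0.72102 − (-2.62000))
   = -1.92400 − (0.3778145)/(1.8989800) = -2.1229565

-2.12296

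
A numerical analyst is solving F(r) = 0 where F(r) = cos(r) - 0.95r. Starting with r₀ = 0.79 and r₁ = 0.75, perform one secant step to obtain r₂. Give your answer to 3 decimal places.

0.762

F(0.79) = -0.04665, F(0.75) = 0.01919
r₂ = 0.75000 − 0.01919·(0.75000 − 0.79000) / (0.01919 − (-0.04665)) = 0.75000 − (-0.00077)/(0.06584) = 0.76166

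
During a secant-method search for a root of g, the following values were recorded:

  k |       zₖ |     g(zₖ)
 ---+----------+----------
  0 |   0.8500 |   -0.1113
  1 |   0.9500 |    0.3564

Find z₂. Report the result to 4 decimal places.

z₂ = 0.9500 − 0.3564·(0.9500 − 0.8500) / (0.3564 − (-0.1113))
   = 0.9500 − (0.035640)/(0.467700) = 0.873797

0.8738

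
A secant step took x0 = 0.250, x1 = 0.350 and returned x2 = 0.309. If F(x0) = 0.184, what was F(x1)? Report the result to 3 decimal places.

-0.128

The secant line through (0.250, 0.184) and (0.350, F(x1)) crosses zero at x2 = 0.309.
So (0.250, 0.184), (0.350, F(x1)), (0.309, 0) are collinear:
F(x1) = 0.184 · (0.350 − 0.309) / (0.250 − 0.309) = 0.184 · (0.04100)/(-0.05900) = -0.12786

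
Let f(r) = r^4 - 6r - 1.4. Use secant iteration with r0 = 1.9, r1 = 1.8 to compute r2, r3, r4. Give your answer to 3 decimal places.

f(1.9) = 0.23210, f(1.8) = -1.70240
r2 = 1.80000 − (-1.70240)·(1.80000 − 1.90000) / (-1.70240 − 0.23210) = 1.80000 − (0.17024)/(-1.93450) = 1.88800
f(1.88800) = -0.02198
r3 = 1.88800 − (-0.02198)·(1.88800 − 1.80000) / (-0.02198 − (-1.70240)) = 1.88800 − (-0.00193)/(1.68042) = 1.88915
f(1.88915) = 0.00213
r4 = 1.88915 − 0.00213·(1.88915 − 1.88800) / (0.00213 − (-0.02198)) = 1.88915 − (0.00000)/(0.02411) = 1.88905

1.888, 1.889, 1.889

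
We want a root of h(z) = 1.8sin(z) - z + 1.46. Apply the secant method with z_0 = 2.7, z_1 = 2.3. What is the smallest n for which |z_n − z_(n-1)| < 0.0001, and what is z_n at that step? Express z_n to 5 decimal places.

h(2.7) = -0.4707162, h(2.3) = 0.5022694
z_2 = 2.3000000 − 0.5022694·(-0.4000000)/(0.9729856) = 2.5064858;  |Δ| = 0.2064858
h(2.5064858) = 0.0213885
z_3 = 2.5064858 − 0.0213885·(0.2064858)/(-0.4808809) = 2.5156699;  |Δ| = 0.0091840
h(2.5156699) = -0.0011482
z_4 = 2.5156699 − (-0.0011482)·(0.0091840)/(-0.0225366) = 2.5152020;  |Δ| = 0.0004679
h(2.5152020) = 0.0000022
z_5 = 2.5152020 − 0.0000022·(-0.0004679)/(0.0011503) = 2.5152028;  |Δ| = 0.0000009
|z_5 − z_4| = 0.0000009 < 0.0001

n = 5, z_n = 2.51520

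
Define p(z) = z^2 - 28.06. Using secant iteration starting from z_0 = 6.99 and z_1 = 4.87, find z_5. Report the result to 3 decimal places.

p(6.99) = 20.80010, p(4.87) = -4.34310
z_2 = 4.87000 − (-4.34310)·(4.87000 − 6.99000) / (-4.34310 − 20.80010) = 4.87000 − (9.20737)/(-25.14320) = 5.23620
p(5.23620) = -0.64224
z_3 = 5.23620 − (-0.64224)·(5.23620 − 4.87000) / (-0.64224 − (-4.34310)) = 5.23620 − (-0.23519)/(3.70086) = 5.29975
p(5.29975) = 0.02731
z_4 = 5.29975 − 0.02731·(5.29975 − 5.23620) / (0.02731 − (-0.64224)) = 5.29975 − (0.00174)/(0.66955) = 5.29715
p(5.29715) = -0.00016
z_5 = 5.29715 − (-0.00016)·(5.29715 − 5.29975) / (-0.00016 − 0.02731) = 5.29715 − (0.00000)/(-0.02747) = 5.29717

5.297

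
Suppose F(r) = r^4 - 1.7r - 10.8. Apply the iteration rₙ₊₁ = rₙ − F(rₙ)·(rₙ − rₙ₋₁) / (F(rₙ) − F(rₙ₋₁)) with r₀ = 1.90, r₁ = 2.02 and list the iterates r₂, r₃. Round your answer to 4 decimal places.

F(1.90) = -0.997900, F(2.02) = 2.415664
r₂ = 2.020000 − 2.415664·(2.020000 − 1.900000) / (2.415664 − (-0.997900)) = 2.020000 − (0.289880)/(3.413564) = 1.935080
F(1.935080) = -0.068095
r₃ = 1.935080 − (-0.068095)·(1.935080 − 2.020000) / (-0.068095 − 2.415664) = 1.935080 − (0.005783)/(-2.483759) = 1.937408

1.9351, 1.9374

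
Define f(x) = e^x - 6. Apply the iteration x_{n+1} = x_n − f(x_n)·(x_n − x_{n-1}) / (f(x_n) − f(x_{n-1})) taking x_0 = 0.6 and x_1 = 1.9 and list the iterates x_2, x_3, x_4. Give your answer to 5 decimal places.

1.71667, 1.78772, 1.79191

f(0.6) = -4.1778812, f(1.9) = 0.6858944
x_2 = 1.9000000 − 0.6858944·(1.9000000 − 0.6000000) / (0.6858944 − (-4.1778812)) = 1.9000000 − (0.8916628)/(4.8637756) = 1.7166727
f(1.7166727) = -0.4340220
x_3 = 1.7166727 − (-0.4340220)·(1.7166727 − 1.9000000) / (-0.4340220 − 0.6858944) = 1.7166727 − (0.0795681)/(-1.1199164) = 1.7877209
f(1.7877209) = -0.0241823
x_4 = 1.7877209 − (-0.0241823)·(1.7877209 − 1.7166727) / (-0.0241823 − (-0.4340220)) = 1.7877209 − (-0.0017181)/(0.4098396) = 1.7919131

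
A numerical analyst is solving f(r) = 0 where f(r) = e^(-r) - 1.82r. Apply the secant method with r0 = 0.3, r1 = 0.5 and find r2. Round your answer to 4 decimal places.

0.3782

f(0.3) = 0.194818, f(0.5) = -0.303469
r2 = 0.500000 − (-0.303469)·(0.500000 − 0.300000) / (-0.303469 − 0.194818) = 0.500000 − (-0.060694)/(-0.498288) = 0.378195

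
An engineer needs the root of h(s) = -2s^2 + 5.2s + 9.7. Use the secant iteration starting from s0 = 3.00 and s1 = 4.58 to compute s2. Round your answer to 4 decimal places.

h(3.00) = 7.300000, h(4.58) = -8.436800
s2 = 4.580000 − (-8.436800)·(4.580000 − 3.000000) / (-8.436800 − 7.300000) = 4.580000 − (-13.330144)/(-15.736800) = 3.732932

3.7329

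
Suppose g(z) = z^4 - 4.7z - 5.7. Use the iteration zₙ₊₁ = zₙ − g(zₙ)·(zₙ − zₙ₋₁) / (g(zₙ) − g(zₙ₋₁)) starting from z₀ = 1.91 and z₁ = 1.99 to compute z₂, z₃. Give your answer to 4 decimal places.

1.9648, 1.9660

g(1.91) = -1.368366, g(1.99) = 0.629392
z₂ = 1.990000 − 0.629392·(1.990000 − 1.910000) / (0.629392 − (-1.368366)) = 1.990000 − (0.050351)/(1.997758) = 1.964796
g(1.964796) = -0.031671
z₃ = 1.964796 − (-0.031671)·(1.964796 − 1.990000) / (-0.031671 − 0.629392) = 1.964796 − (0.000798)/(-0.661063) = 1.966004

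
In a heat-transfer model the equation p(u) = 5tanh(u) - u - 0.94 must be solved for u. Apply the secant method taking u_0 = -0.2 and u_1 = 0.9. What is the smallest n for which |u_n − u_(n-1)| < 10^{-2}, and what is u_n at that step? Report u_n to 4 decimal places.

p(-0.2) = -1.726877, p(0.9) = 1.741489
u_2 = 0.900000 − 1.741489·(1.100000)/(3.468366) = 0.347683;  |Δ| = 0.552317
p(0.347683) = 0.383912
u_3 = 0.347683 − 0.383912·(-0.552317)/(-1.357578) = 0.191492;  |Δ| = 0.156191
p(0.191492) = -0.185566
u_4 = 0.191492 − (-0.185566)·(-0.156191)/(-0.569478) = 0.242387;  |Δ| = 0.050895
p(0.242387) = 0.006359
u_5 = 0.242387 − 0.006359·(0.050895)/(0.191925) = 0.240701;  |Δ| = 0.001686
|u_5 − u_4| = 0.001686 < 10^{-2}

n = 5, u_n = 0.2407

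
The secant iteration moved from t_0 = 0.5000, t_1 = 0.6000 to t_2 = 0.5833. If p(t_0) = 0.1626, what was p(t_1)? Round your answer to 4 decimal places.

-0.0326

The secant line through (0.5000, 0.1626) and (0.6000, p(t_1)) crosses zero at t_2 = 0.5833.
So (0.5000, 0.1626), (0.6000, p(t_1)), (0.5833, 0) are collinear:
p(t_1) = 0.1626 · (0.6000 − 0.5833) / (0.5000 − 0.5833) = 0.1626 · (0.016700)/(-0.083300) = -0.032598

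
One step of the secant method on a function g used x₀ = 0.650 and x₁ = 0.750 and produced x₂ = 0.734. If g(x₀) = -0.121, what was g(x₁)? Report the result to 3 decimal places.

The secant line through (0.650, -0.121) and (0.750, g(x₁)) crosses zero at x₂ = 0.734.
So (0.650, -0.121), (0.750, g(x₁)), (0.734, 0) are collinear:
g(x₁) = -0.121 · (0.750 − 0.734) / (0.650 − 0.734) = -0.121 · (0.01600)/(-0.08400) = 0.02305

0.023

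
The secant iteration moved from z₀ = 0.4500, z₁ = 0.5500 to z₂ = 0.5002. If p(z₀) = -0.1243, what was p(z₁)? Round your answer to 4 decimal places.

The secant line through (0.4500, -0.1243) and (0.5500, p(z₁)) crosses zero at z₂ = 0.5002.
So (0.4500, -0.1243), (0.5500, p(z₁)), (0.5002, 0) are collinear:
p(z₁) = -0.1243 · (0.5500 − 0.5002) / (0.4500 − 0.5002) = -0.1243 · (0.049800)/(-0.050200) = 0.123310

0.1233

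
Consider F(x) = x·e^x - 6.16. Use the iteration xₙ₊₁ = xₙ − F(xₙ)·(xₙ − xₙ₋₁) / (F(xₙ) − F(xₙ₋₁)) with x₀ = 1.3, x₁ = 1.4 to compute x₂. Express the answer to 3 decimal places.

F(1.3) = -1.38991, F(1.4) = -0.48272
x₂ = 1.40000 − (-0.48272)·(1.40000 − 1.30000) / (-0.48272 − (-1.38991)) = 1.40000 − (-0.04827)/(0.90719) = 1.45321

1.453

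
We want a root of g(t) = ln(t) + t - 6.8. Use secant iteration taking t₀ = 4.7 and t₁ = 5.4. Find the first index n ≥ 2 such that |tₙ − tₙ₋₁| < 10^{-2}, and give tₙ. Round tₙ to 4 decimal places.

g(4.7) = -0.552437, g(5.4) = 0.286399
t₂ = 5.400000 − 0.286399·(0.700000)/(0.838836) = 5.161003;  |Δ| = 0.238997
g(5.161003) = 0.002134
t₃ = 5.161003 − 0.002134·(-0.238997)/(-0.284265) = 5.159209;  |Δ| = 0.001794
|t₃ − t₂| = 0.001794 < 10^{-2}

n = 3, tₙ = 5.1592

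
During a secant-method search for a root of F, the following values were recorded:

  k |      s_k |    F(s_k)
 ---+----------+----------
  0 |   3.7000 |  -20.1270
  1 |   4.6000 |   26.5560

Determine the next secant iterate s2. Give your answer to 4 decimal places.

s2 = 4.6000 − 26.5560·(4.6000 − 3.7000) / (26.5560 − (-20.1270))
   = 4.6000 − (23.900400)/(46.683000) = 4.088028

4.0880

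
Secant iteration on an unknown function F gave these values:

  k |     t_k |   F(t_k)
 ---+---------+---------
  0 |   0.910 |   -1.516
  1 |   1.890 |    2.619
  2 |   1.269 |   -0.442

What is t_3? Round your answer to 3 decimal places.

t_3 = 1.269 − (-0.442)·(1.269 − 1.890) / (-0.442 − 2.619)
   = 1.269 − (0.27448)/(-3.06100) = 1.35867

1.359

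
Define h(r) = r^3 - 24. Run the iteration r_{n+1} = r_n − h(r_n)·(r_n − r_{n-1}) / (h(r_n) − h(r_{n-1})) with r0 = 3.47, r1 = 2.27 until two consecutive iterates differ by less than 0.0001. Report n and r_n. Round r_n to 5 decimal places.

n = 6, r_n = 2.88450

h(3.47) = 17.7819230, h(2.27) = -12.3029170
r2 = 2.2700000 − (-12.3029170)·(-1.2000000)/(-30.0848400) = 2.7607289;  |Δ| = 0.4907289
h(2.7607289) = -2.9587622
r3 = 2.7607289 − (-2.9587622)·(0.4907289)/(9.3441548) = 2.9161148;  |Δ| = 0.1553859
h(2.9161148) = 0.7978405
r4 = 2.9161148 − 0.7978405·(0.1553859)/(3.7566027) = 2.8831134;  |Δ| = 0.0330014
h(2.8831134) = -0.0345725
r5 = 2.8831134 − (-0.0345725)·(-0.0330014)/(-0.8324129) = 2.8844841;  |Δ| = 0.0013706
h(2.8844841) = -0.0003765
r6 = 2.8844841 − (-0.0003765)·(0.0013706)/(0.0341960) = 2.8844991;  |Δ| = 0.0000151
|r6 − r5| = 0.0000151 < 0.0001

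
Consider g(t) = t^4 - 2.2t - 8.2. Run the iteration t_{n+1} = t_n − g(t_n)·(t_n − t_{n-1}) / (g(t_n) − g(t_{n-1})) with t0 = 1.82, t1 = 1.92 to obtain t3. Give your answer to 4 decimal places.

g(1.82) = -1.232006, g(1.92) = 1.165545
t2 = 1.920000 − 1.165545·(1.920000 − 1.820000) / (1.165545 − (-1.232006)) = 1.920000 − (0.116554)/(2.397551) = 1.871386
g(1.871386) = -0.052445
t3 = 1.871386 − (-0.052445)·(1.871386 − 1.920000) / (-0.052445 − 1.165545) = 1.871386 − (0.002550)/(-1.217990) = 1.873479

1.8735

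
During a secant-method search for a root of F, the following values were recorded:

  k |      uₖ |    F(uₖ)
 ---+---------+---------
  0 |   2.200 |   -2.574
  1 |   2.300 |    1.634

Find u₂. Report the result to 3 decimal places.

u₂ = 2.300 − 1.634·(2.300 − 2.200) / (1.634 − (-2.574))
   = 2.300 − (0.16340)/(4.20800) = 2.26117

2.261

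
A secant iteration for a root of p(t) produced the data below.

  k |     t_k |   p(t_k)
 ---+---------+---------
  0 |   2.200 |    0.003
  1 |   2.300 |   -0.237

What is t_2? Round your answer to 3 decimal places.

2.201

t_2 = 2.300 − (-0.237)·(2.300 − 2.200) / (-0.237 − 0.003)
   = 2.300 − (-0.02370)/(-0.24000) = 2.20125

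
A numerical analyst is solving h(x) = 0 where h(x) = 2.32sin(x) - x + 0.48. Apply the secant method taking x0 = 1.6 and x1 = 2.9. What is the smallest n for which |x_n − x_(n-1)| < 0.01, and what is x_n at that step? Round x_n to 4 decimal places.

n = 5, x_n = 2.2642

h(1.6) = 1.199011, h(2.9) = -1.864942
x2 = 2.900000 − (-1.864942)·(1.300000)/(-3.063952) = 2.108727;  |Δ| = 0.791273
h(2.108727) = 0.363622
x3 = 2.108727 − 0.363622·(-0.791273)/(2.228564) = 2.237834;  |Δ| = 0.129108
h(2.237834) = 0.064892
x4 = 2.237834 − 0.064892·(0.129108)/(-0.298730) = 2.265880;  |Δ| = 0.028045
h(2.265880) = -0.004119
x5 = 2.265880 − (-0.004119)·(0.028045)/(-0.069010) = 2.264206;  |Δ| = 0.001674
|x5 − x4| = 0.001674 < 0.01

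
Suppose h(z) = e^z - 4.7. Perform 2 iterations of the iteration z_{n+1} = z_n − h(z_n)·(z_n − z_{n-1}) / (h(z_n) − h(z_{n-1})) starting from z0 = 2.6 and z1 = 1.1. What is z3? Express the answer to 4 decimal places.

1.5986

h(2.6) = 8.763738, h(1.1) = -1.695834
z2 = 1.100000 − (-1.695834)·(1.100000 − 2.600000) / (-1.695834 − 8.763738) = 1.100000 − (2.543751)/(-10.459572) = 1.343198
h(1.343198) = -0.868722
z3 = 1.343198 − (-0.868722)·(1.343198 − 1.100000) / (-0.868722 − (-1.695834)) = 1.343198 − (-0.211272)/(0.827112) = 1.598632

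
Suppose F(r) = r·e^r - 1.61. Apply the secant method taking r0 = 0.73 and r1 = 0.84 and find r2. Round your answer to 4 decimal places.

0.7543

F(0.73) = -0.095191, F(0.84) = 0.335748
r2 = 0.840000 − 0.335748·(0.840000 − 0.730000) / (0.335748 − (-0.095191)) = 0.840000 − (0.036932)/(0.430939) = 0.754298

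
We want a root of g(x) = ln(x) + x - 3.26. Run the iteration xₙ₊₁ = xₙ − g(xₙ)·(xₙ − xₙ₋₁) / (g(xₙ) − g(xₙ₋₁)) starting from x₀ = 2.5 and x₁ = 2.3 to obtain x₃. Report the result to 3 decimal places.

2.389

g(2.5) = 0.15629, g(2.3) = -0.12709
x₂ = 2.30000 − (-0.12709)·(2.30000 − 2.50000) / (-0.12709 − 0.15629) = 2.30000 − (0.02542)/(-0.28338) = 2.38970
g(2.38970) = 0.00086
x₃ = 2.38970 − 0.00086·(2.38970 − 2.30000) / (0.00086 − (-0.12709)) = 2.38970 − (0.00008)/(0.12795) = 2.38909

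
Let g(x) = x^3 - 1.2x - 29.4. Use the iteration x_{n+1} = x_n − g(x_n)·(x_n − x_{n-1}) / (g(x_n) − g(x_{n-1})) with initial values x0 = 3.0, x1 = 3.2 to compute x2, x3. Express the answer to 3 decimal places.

3.217, 3.216

g(3.0) = -6.00000, g(3.2) = -0.47200
x2 = 3.20000 − (-0.47200)·(3.20000 − 3.00000) / (-0.47200 − (-6.00000)) = 3.20000 − (-0.09440)/(5.52800) = 3.21708
g(3.21708) = 0.03491
x3 = 3.21708 − 0.03491·(3.21708 − 3.20000) / (0.03491 − (-0.47200)) = 3.21708 − (0.00060)/(0.50691) = 3.21590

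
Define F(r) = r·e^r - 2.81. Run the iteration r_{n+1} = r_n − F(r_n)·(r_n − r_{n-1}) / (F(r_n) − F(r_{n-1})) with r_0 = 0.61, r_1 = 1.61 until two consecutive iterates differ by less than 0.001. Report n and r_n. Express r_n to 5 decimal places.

F(0.61) = -1.6873368, F(1.61) = 5.2445261
r_2 = 1.6100000 − 5.2445261·(1.0000000)/(6.9318629) = 0.8534175;  |Δ| = 0.7565825
F(0.8534175) = -0.8064690
r_3 = 0.8534175 − (-0.8064690)·(-0.7565825)/(-6.0509951) = 0.9542539;  |Δ| = 0.1008364
F(0.9542539) = -0.3320581
r_4 = 0.9542539 − (-0.3320581)·(0.1008364)/(0.4744109) = 1.0248330;  |Δ| = 0.0705792
F(1.0248330) = 0.0458307
r_5 = 1.0248330 − 0.0458307·(0.0705792)/(0.3778888) = 1.0162731;  |Δ| = 0.0085599
F(1.0162731) = -0.0021606
r_6 = 1.0162731 − (-0.0021606)·(-0.0085599)/(-0.0479913) = 1.0166585;  |Δ| = 0.0003854
|r_6 − r_5| = 0.0003854 < 0.001

n = 6, r_n = 1.01666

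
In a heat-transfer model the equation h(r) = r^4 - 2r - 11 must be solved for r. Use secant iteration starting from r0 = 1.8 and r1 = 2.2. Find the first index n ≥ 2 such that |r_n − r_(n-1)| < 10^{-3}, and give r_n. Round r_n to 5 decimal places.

n = 5, r_n = 1.96574

h(1.8) = -4.1024000, h(2.2) = 8.0256000
r2 = 2.2000000 − 8.0256000·(0.4000000)/(12.1280000) = 1.9353034;  |Δ| = 0.2646966
h(1.9353034) = -0.8425904
r3 = 1.9353034 − (-0.8425904)·(-0.2646966)/(-8.8681904) = 1.9604530;  |Δ| = 0.0251495
h(1.9604530) = -0.1493684
r4 = 1.9604530 − (-0.1493684)·(0.0251495)/(0.6932221) = 1.9658719;  |Δ| = 0.0054190
h(1.9658719) = 0.0037944
r5 = 1.9658719 − 0.0037944·(0.0054190)/(0.1531628) = 1.9657377;  |Δ| = 0.0001342
|r5 − r4| = 0.0001342 < 10^{-3}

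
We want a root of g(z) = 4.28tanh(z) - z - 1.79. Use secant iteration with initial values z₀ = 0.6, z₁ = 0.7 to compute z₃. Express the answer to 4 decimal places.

g(0.6) = -0.091428, g(0.7) = 0.096694
z₂ = 0.700000 − 0.096694·(0.700000 − 0.600000) / (0.096694 − (-0.091428)) = 0.700000 − (0.009669)/(0.188122) = 0.648600
g(0.648600) = 0.004111
z₃ = 0.648600 − 0.004111·(0.648600 − 0.700000) / (0.004111 − 0.096694) = 0.648600 − (-0.000211)/(-0.092583) = 0.646318

0.6463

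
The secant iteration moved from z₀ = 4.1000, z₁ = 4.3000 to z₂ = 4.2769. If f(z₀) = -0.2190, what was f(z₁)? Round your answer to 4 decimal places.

The secant line through (4.1000, -0.2190) and (4.3000, f(z₁)) crosses zero at z₂ = 4.2769.
So (4.1000, -0.2190), (4.3000, f(z₁)), (4.2769, 0) are collinear:
f(z₁) = -0.2190 · (4.3000 − 4.2769) / (4.1000 − 4.2769) = -0.2190 · (0.023100)/(-0.176900) = 0.028598

0.0286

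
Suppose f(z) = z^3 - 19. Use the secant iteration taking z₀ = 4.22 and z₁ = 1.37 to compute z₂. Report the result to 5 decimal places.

f(4.22) = 56.1514480, f(1.37) = -16.4286470
z₂ = 1.3700000 − (-16.4286470)·(1.3700000 − 4.2200000) / (-16.4286470 − 56.1514480) = 1.3700000 − (46.8216439)/(-72.5800950) = 2.0151031

2.01510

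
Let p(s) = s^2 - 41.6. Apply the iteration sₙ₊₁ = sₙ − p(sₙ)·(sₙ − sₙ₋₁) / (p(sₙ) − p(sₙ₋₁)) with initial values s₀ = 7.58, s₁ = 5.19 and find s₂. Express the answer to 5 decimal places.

6.33831

p(7.58) = 15.8564000, p(5.19) = -14.6639000
s₂ = 5.1900000 − (-14.6639000)·(5.1900000 − 7.5800000) / (-14.6639000 − 15.8564000) = 5.1900000 − (35.0467210)/(-30.5203000) = 6.3383085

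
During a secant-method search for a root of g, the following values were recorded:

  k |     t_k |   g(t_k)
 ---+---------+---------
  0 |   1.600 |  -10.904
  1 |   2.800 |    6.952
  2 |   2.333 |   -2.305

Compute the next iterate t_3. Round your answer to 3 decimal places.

t_3 = 2.333 − (-2.305)·(2.333 − 2.800) / (-2.305 − 6.952)
   = 2.333 − (1.07643)/(-9.25700) = 2.44928

2.449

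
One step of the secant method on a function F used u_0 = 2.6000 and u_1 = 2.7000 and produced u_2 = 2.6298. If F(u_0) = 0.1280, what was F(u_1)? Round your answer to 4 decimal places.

-0.3015

The secant line through (2.6000, 0.1280) and (2.7000, F(u_1)) crosses zero at u_2 = 2.6298.
So (2.6000, 0.1280), (2.7000, F(u_1)), (2.6298, 0) are collinear:
F(u_1) = 0.1280 · (2.7000 − 2.6298) / (2.6000 − 2.6298) = 0.1280 · (0.070200)/(-0.029800) = -0.301530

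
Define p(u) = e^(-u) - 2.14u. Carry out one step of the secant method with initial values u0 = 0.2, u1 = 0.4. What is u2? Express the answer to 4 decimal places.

0.3356

p(0.2) = 0.390731, p(0.4) = -0.185680
u2 = 0.400000 − (-0.185680)·(0.400000 − 0.200000) / (-0.185680 − 0.390731) = 0.400000 − (-0.037136)/(-0.576411) = 0.335574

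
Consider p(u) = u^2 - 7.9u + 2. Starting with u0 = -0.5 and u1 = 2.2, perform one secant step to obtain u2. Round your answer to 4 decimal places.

0.5000

p(-0.5) = 6.200000, p(2.2) = -10.540000
u2 = 2.200000 − (-10.540000)·(2.200000 − (-0.500000)) / (-10.540000 − 6.200000) = 2.200000 − (-28.458000)/(-16.740000) = 0.500000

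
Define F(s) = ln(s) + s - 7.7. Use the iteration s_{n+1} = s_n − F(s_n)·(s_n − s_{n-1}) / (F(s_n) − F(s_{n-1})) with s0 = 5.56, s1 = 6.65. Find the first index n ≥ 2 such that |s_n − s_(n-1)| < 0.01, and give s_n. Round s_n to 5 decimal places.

n = 3, s_n = 5.92140

F(5.56) = -0.4244019, F(6.65) = 0.8446169
s2 = 6.6500000 − 0.8446169·(1.0900000)/(1.2690187) = 5.9245321;  |Δ| = 0.7254679
F(5.9245321) = 0.0036338
s3 = 5.9245321 − 0.0036338·(-0.7254679)/(-0.8409830) = 5.9213974;  |Δ| = 0.0031347
|s3 − s2| = 0.0031347 < 0.01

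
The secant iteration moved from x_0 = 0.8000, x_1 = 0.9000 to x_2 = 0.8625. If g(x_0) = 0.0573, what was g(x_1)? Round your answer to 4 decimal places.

-0.0344

The secant line through (0.8000, 0.0573) and (0.9000, g(x_1)) crosses zero at x_2 = 0.8625.
So (0.8000, 0.0573), (0.9000, g(x_1)), (0.8625, 0) are collinear:
g(x_1) = 0.0573 · (0.9000 − 0.8625) / (0.8000 − 0.8625) = 0.0573 · (0.037500)/(-0.062500) = -0.034380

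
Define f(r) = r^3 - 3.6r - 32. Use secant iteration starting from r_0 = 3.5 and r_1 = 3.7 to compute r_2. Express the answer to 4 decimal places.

3.5489

f(3.5) = -1.725000, f(3.7) = 5.333000
r_2 = 3.700000 − 5.333000·(3.700000 − 3.500000) / (5.333000 − (-1.725000)) = 3.700000 − (1.066600)/(7.058000) = 3.548881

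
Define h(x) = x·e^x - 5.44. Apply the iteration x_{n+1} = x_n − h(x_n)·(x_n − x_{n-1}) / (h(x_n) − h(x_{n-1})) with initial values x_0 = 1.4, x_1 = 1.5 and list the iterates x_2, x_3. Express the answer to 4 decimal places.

1.3773, 1.3754

h(1.4) = 0.237280, h(1.5) = 1.282534
x_2 = 1.500000 − 1.282534·(1.500000 − 1.400000) / (1.282534 − 0.237280) = 1.500000 − (0.128253)/(1.045254) = 1.377299
h(1.377299) = 0.019864
x_3 = 1.377299 − 0.019864·(1.377299 − 1.500000) / (0.019864 − 1.282534) = 1.377299 − (-0.002437)/(-1.262670) = 1.375369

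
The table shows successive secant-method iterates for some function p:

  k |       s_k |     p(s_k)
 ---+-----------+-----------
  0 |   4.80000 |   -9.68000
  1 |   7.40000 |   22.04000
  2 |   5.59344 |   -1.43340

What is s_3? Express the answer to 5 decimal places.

5.70376

s_3 = 5.59344 − (-1.43340)·(5.59344 − 7.40000) / (-1.43340 − 22.04000)
   = 5.59344 − (2.5895231)/(-23.4734000) = 5.7037573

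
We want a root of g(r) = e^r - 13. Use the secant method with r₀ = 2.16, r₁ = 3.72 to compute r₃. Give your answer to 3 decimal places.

2.470

g(2.16) = -4.32886, g(3.72) = 28.26439
r₂ = 3.72000 − 28.26439·(3.72000 − 2.16000) / (28.26439 − (-4.32886)) = 3.72000 − (44.09245)/(32.59326) = 2.36719
g(2.36719) = -2.33262
r₃ = 2.36719 − (-2.33262)·(2.36719 − 3.72000) / (-2.33262 − 28.26439) = 2.36719 − (3.15558)/(-30.59701) = 2.47032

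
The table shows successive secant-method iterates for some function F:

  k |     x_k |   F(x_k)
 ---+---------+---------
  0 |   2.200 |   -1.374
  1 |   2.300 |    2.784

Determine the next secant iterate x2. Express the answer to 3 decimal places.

x2 = 2.300 − 2.784·(2.300 − 2.200) / (2.784 − (-1.374))
   = 2.300 − (0.27840)/(4.15800) = 2.23304

2.233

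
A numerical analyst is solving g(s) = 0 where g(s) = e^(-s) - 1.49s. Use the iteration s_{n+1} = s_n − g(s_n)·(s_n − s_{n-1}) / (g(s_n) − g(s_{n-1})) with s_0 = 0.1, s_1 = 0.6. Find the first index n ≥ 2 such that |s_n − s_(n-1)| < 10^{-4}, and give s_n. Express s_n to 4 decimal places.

n = 5, s_n = 0.4346

g(0.1) = 0.755837, g(0.6) = -0.345188
s_2 = 0.600000 − (-0.345188)·(0.500000)/(-1.101026) = 0.443242;  |Δ| = 0.156758
g(0.443242) = -0.018480
s_3 = 0.443242 − (-0.018480)·(-0.156758)/(0.326709) = 0.434376;  |Δ| = 0.008867
g(0.434376) = 0.000449
s_4 = 0.434376 − 0.000449·(-0.008867)/(0.018929) = 0.434586;  |Δ| = 0.000210
g(0.434586) = -0.000001
s_5 = 0.434586 − (-0.000001)·(0.000210)/(-0.000450) = 0.434586;  |Δ| = 0.000000
|s_5 − s_4| = 0.000000 < 10^{-4}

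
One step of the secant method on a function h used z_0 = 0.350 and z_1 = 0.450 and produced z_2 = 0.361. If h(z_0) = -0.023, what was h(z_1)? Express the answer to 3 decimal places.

0.186

The secant line through (0.350, -0.023) and (0.450, h(z_1)) crosses zero at z_2 = 0.361.
So (0.350, -0.023), (0.450, h(z_1)), (0.361, 0) are collinear:
h(z_1) = -0.023 · (0.450 − 0.361) / (0.350 − 0.361) = -0.023 · (0.08900)/(-0.01100) = 0.18609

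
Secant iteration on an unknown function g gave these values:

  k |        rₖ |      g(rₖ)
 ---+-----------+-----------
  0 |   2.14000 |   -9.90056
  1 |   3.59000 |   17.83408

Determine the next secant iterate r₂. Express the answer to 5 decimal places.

r₂ = 3.59000 − 17.83408·(3.59000 − 2.14000) / (17.83408 − (-9.90056))
   = 3.59000 − (25.8594160)/(27.7346400) = 2.6576131

2.65761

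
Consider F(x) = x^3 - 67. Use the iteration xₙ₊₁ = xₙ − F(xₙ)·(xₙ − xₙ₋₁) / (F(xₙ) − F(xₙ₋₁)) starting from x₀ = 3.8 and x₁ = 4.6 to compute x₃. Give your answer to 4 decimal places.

F(3.8) = -12.128000, F(4.6) = 30.336000
x₂ = 4.600000 − 30.336000·(4.600000 − 3.800000) / (30.336000 − (-12.128000)) = 4.600000 − (24.268800)/(42.464000) = 4.028485
F(4.028485) = -1.622945
x₃ = 4.028485 − (-1.622945)·(4.028485 − 4.600000) / (-1.622945 − 30.336000) = 4.028485 − (0.927537)/(-31.958945) = 4.057508

4.0575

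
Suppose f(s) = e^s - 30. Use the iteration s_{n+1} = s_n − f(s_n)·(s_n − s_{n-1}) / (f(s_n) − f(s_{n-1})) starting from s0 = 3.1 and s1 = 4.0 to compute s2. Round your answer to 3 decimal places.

3.317

f(3.1) = -7.80205, f(4.0) = 24.59815
s2 = 4.00000 − 24.59815·(4.00000 − 3.10000) / (24.59815 − (-7.80205)) = 4.00000 − (22.13834)/(32.40020) = 3.31672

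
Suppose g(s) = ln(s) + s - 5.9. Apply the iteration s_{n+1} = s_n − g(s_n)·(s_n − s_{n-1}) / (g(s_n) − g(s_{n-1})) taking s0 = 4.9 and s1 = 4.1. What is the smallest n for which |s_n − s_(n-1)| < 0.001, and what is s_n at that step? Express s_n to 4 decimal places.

n = 4, s_n = 4.4150

g(4.9) = 0.589235, g(4.1) = -0.389013
s2 = 4.100000 − (-0.389013)·(-0.800000)/(-0.978248) = 4.418130;  |Δ| = 0.318130
g(4.418130) = 0.003847
s3 = 4.418130 − 0.003847·(0.318130)/(0.392860) = 4.415015;  |Δ| = 0.003115
g(4.415015) = 0.000026
s4 = 4.415015 − 0.000026·(-0.003115)/(-0.003820) = 4.414994;  |Δ| = 0.000022
|s4 − s3| = 0.000022 < 0.001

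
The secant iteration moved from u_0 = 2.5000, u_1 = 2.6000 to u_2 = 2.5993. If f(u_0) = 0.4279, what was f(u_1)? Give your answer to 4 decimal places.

The secant line through (2.5000, 0.4279) and (2.6000, f(u_1)) crosses zero at u_2 = 2.5993.
So (2.5000, 0.4279), (2.6000, f(u_1)), (2.5993, 0) are collinear:
f(u_1) = 0.4279 · (2.6000 − 2.5993) / (2.5000 − 2.5993) = 0.4279 · (0.000700)/(-0.099300) = -0.003016

-0.0030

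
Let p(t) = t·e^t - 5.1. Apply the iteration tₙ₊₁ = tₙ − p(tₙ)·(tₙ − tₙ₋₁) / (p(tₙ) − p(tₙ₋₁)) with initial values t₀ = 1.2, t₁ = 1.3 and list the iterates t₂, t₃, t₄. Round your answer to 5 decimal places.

1.34198, 1.33793, 1.33804

p(1.2) = -1.1158597, p(1.3) = -0.3299143
t₂ = 1.3000000 − (-0.3299143)·(1.3000000 − 1.2000000) / (-0.3299143 − (-1.1158597)) = 1.3000000 − (-0.0329914)/(0.7859454) = 1.3419768
p(1.3419768) = 0.0352086
t₃ = 1.3419768 − 0.0352086·(1.3419768 − 1.3000000) / (0.0352086 − (-0.3299143)) = 1.3419768 − (0.0014779)/(0.3651229) = 1.3379290
p(1.3379290) = -0.0009624
t₄ = 1.3379290 − (-0.0009624)·(1.3379290 − 1.3419768) / (-0.0009624 − 0.0352086) = 1.3379290 − (0.0000039)/(-0.0361710) = 1.3380367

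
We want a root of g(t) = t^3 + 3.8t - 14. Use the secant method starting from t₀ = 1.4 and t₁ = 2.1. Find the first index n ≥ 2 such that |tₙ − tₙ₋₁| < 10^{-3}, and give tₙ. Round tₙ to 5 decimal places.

n = 5, tₙ = 1.89459

g(1.4) = -5.9360000, g(2.1) = 3.2410000
t₂ = 2.1000000 − 3.2410000·(0.7000000)/(9.1770000) = 1.8527841;  |Δ| = 0.2472159
g(1.8527841) = -0.5991661
t₃ = 1.8527841 − (-0.5991661)·(-0.2472159)/(-3.8401661) = 1.8913563;  |Δ| = 0.0385721
g(1.8913563) = -0.0470327
t₄ = 1.8913563 − (-0.0470327)·(0.0385721)/(0.5521335) = 1.8946420;  |Δ| = 0.0032857
g(1.8946420) = 0.0007755
t₅ = 1.8946420 − 0.0007755·(0.0032857)/(0.0478082) = 1.8945887;  |Δ| = 0.0000533
|t₅ − t₄| = 0.0000533 < 10^{-3}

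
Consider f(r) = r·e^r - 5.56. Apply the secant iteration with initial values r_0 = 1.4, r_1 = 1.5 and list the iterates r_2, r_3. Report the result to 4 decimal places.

1.3888, 1.3879

f(1.4) = 0.117280, f(1.5) = 1.162534
r_2 = 1.500000 − 1.162534·(1.500000 − 1.400000) / (1.162534 − 0.117280) = 1.500000 − (0.116253)/(1.045254) = 1.388780
f(1.388780) = 0.008943
r_3 = 1.388780 − 0.008943·(1.388780 − 1.500000) / (0.008943 − 1.162534) = 1.388780 − (-0.000995)/(-1.153591) = 1.387918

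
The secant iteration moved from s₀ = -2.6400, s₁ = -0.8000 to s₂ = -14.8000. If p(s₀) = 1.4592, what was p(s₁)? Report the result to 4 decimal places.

The secant line through (-2.6400, 1.4592) and (-0.8000, p(s₁)) crosses zero at s₂ = -14.8000.
So (-2.6400, 1.4592), (-0.8000, p(s₁)), (-14.8000, 0) are collinear:
p(s₁) = 1.4592 · (-0.8000 − (-14.8000)) / (-2.6400 − (-14.8000)) = 1.4592 · (14.000000)/(12.160000) = 1.680000

1.6800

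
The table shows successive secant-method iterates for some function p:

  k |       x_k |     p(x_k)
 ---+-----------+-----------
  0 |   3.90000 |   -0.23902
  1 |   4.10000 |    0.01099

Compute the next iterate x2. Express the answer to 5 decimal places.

x2 = 4.10000 − 0.01099·(4.10000 − 3.90000) / (0.01099 − (-0.23902))
   = 4.10000 − (0.0021980)/(0.2500100) = 4.0912084

4.09121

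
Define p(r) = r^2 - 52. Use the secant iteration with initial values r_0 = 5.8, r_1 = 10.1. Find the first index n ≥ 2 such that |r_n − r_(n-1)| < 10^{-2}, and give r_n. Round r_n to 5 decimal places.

p(5.8) = -18.3600000, p(10.1) = 50.0100000
r_2 = 10.1000000 − 50.0100000·(4.3000000)/(68.3700000) = 6.9547170;  |Δ| = 3.1452830
p(6.9547170) = -3.6319117
r_3 = 6.9547170 − (-3.6319117)·(-3.1452830)/(-53.6419117) = 7.1676734;  |Δ| = 0.2129564
p(7.1676734) = -0.6244578
r_4 = 7.1676734 − (-0.6244578)·(0.2129564)/(3.0074539) = 7.2118910;  |Δ| = 0.0442176
p(7.2118910) = 0.0113716
r_5 = 7.2118910 − 0.0113716·(0.0442176)/(0.6358294) = 7.2111002;  |Δ| = 0.0007908
|r_5 − r_4| = 0.0007908 < 10^{-2}

n = 5, r_n = 7.21110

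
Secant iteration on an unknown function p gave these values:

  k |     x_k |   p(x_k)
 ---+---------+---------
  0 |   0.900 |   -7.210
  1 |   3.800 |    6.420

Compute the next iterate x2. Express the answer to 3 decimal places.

2.434

x2 = 3.800 − 6.420·(3.800 − 0.900) / (6.420 − (-7.210))
   = 3.800 − (18.61800)/(13.63000) = 2.43404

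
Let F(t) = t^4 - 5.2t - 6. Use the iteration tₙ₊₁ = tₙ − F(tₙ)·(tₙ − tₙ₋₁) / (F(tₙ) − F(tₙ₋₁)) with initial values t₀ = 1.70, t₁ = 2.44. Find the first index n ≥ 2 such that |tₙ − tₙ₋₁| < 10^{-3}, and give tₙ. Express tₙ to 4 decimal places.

n = 6, tₙ = 2.0147

F(1.70) = -6.487900, F(2.44) = 16.757353
t₂ = 2.440000 − 16.757353·(0.740000)/(23.245253) = 1.906539;  |Δ| = 0.533461
F(1.906539) = -2.701576
t₃ = 1.906539 − (-2.701576)·(-0.533461)/(-19.458929) = 1.980602;  |Δ| = 0.074063
F(1.980602) = -0.910901
t₄ = 1.980602 − (-0.910901)·(0.074063)/(1.790675) = 2.018277;  |Δ| = 0.037675
F(2.018277) = 0.097887
t₅ = 2.018277 − 0.097887·(0.037675)/(1.008788) = 2.014621;  |Δ| = 0.003656
F(2.014621) = -0.002998
t₆ = 2.014621 − (-0.002998)·(-0.003656)/(-0.100886) = 2.014730;  |Δ| = 0.000109
|t₆ − t₅| = 0.000109 < 10^{-3}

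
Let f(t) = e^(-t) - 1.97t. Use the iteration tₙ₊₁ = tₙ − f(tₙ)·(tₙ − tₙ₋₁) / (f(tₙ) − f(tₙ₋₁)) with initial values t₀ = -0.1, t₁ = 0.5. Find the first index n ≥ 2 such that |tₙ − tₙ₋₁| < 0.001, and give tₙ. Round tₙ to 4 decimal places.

n = 4, tₙ = 0.3557

f(-0.1) = 1.302171, f(0.5) = -0.378469
t₂ = 0.500000 − (-0.378469)·(0.600000)/(-1.680640) = 0.364884;  |Δ| = 0.135116
f(0.364884) = -0.024544
t₃ = 0.364884 − (-0.024544)·(-0.135116)/(0.353925) = 0.355514;  |Δ| = 0.009370
f(0.355514) = 0.000451
t₄ = 0.355514 − 0.000451·(-0.009370)/(0.024995) = 0.355683;  |Δ| = 0.000169
|t₄ − t₃| = 0.000169 < 0.001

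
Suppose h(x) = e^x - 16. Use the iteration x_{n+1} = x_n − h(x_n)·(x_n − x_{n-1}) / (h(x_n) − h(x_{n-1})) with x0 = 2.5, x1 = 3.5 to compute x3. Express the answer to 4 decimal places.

h(2.5) = -3.817506, h(3.5) = 17.115452
x2 = 3.500000 − 17.115452·(3.500000 − 2.500000) / (17.115452 − (-3.817506)) = 3.500000 − (17.115452)/(20.932958) = 2.682368
h(2.682368) = -1.380325
x3 = 2.682368 − (-1.380325)·(2.682368 − 3.500000) / (-1.380325 − 17.115452) = 2.682368 − (1.128598)/(-18.495777) = 2.743387

2.7434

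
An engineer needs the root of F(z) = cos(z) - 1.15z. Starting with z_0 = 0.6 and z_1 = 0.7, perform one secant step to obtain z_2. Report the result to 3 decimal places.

0.677

F(0.6) = 0.13534, F(0.7) = -0.04016
z_2 = 0.70000 − (-0.04016)·(0.70000 − 0.60000) / (-0.04016 − 0.13534) = 0.70000 − (-0.00402)/(-0.17549) = 0.67712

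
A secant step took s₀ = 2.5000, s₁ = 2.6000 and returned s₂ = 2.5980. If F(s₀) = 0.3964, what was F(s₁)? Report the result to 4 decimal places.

-0.0081

The secant line through (2.5000, 0.3964) and (2.6000, F(s₁)) crosses zero at s₂ = 2.5980.
So (2.5000, 0.3964), (2.6000, F(s₁)), (2.5980, 0) are collinear:
F(s₁) = 0.3964 · (2.6000 − 2.5980) / (2.5000 − 2.5980) = 0.3964 · (0.002000)/(-0.098000) = -0.008090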